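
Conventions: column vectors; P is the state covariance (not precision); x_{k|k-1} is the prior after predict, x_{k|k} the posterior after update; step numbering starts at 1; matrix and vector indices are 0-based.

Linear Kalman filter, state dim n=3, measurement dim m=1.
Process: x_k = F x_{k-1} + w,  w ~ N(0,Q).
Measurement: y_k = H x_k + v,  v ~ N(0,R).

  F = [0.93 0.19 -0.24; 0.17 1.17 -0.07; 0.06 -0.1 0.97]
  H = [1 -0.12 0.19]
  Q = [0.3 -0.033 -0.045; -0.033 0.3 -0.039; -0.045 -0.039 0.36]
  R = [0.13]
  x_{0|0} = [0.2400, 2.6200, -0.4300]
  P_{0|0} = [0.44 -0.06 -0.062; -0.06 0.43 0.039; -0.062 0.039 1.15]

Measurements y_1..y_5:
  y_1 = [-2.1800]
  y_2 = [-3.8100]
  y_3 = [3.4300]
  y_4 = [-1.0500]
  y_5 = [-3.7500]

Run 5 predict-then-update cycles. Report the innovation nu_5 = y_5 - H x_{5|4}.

step 1: x^-=[0.8242, 3.1363, -0.6647]  P^-=[0.7652 0.0793 -0.3384; 0.0793 0.8782 -0.1315; -0.3384 -0.1315 1.4339]  S=[0.8180]  K=[0.8452; -0.0624; -0.0613]  nu=[-2.5016]  x^+=[-1.2902, 3.2923, -0.5114]  P^+=[0.1808 0.1225 -0.2960; 0.1225 0.8750 -0.1347; -0.2960 -0.1347 1.4308]
step 2: x^-=[-0.4516, 3.6685, -0.9027]  P^-=[0.7581 0.4223 -0.6854; 0.4223 1.5879 -0.4315; -0.6854 -0.4315 1.7058]  S=[0.6304]  K=[0.9156; 0.2376; -0.4910]  nu=[-2.7466]  x^+=[-2.9664, 3.0159, 0.4459]  P^+=[0.2296 0.2852 -0.4020; 0.2852 1.5523 -0.3580; -0.4020 -0.3580 1.5539]
step 3: x^-=[-2.2927, 2.9931, -0.0470]  P^-=[0.9570 0.8418 -0.8781; 0.8418 2.6208 -0.7820; -0.8781 -0.7820 1.8576]  S=[0.6918]  K=[0.9963; 0.5475; -0.6235]  nu=[6.0909]  x^+=[3.7753, 6.3281, -3.8449]  P^+=[0.2704 0.4645 -0.4484; 0.4645 2.4134 -0.5458; -0.4484 -0.5458 1.5886]
step 4: x^-=[5.6361, 8.3148, -4.1359]  P^-=[1.1266 1.3014 -0.9952; 1.3014 3.9042 -1.0971; -0.9952 -1.0971 1.9280]  S=[0.7420]  K=[1.0531; 0.8416; -0.6702]  nu=[-4.9025]  x^+=[0.4732, 4.1889, -0.8502]  P^+=[0.3038 0.6438 -0.4715; 0.6438 3.3787 -0.6786; -0.4715 -0.6786 1.5947]
step 5: x^-=[1.4400, 5.0410, -1.2151]  P^-=[1.2764 1.7637 -1.0760; 1.7637 5.3201 -1.3559; -1.0760 -1.3559 1.9644]  S=[0.7836]  K=[1.0979; 1.1072; -0.6891]  nu=[-4.3542]  x^+=[-3.3405, 0.2200, 1.7855]  P^+=[0.3318 0.8111 -0.4831; 0.8111 4.3594 -0.7579; -0.4831 -0.7579 1.5922]

innov = [-4.3542]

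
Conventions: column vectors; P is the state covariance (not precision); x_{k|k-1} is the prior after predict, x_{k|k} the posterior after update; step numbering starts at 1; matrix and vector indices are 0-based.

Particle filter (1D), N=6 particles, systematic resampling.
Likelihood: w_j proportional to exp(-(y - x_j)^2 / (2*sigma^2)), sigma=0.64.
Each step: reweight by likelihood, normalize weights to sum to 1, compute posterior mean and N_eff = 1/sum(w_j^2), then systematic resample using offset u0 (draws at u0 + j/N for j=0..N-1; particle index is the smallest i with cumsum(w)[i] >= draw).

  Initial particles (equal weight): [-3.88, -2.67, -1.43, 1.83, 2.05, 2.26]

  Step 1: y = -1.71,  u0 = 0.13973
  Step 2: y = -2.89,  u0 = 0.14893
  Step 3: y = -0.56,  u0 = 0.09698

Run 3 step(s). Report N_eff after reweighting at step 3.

step 1: w=[0.0026, 0.2625, 0.7349, 0.0000, 0.0000, 0.0000]  mean=-1.7619  Neff=1.6421  idx=[1, 2, 2, 2, 2, 2]
step 2: w=[0.7178, 0.0564, 0.0564, 0.0564, 0.0564, 0.0564]  mean=-2.3201  Neff=1.8827  idx=[0, 0, 0, 0, 2, 5]
step 3: w=[0.0054, 0.0054, 0.0054, 0.0054, 0.4892, 0.4892]  mean=-1.4567  Neff=2.0884  idx=[4, 4, 4, 5, 5, 5]

N_eff = 2.0884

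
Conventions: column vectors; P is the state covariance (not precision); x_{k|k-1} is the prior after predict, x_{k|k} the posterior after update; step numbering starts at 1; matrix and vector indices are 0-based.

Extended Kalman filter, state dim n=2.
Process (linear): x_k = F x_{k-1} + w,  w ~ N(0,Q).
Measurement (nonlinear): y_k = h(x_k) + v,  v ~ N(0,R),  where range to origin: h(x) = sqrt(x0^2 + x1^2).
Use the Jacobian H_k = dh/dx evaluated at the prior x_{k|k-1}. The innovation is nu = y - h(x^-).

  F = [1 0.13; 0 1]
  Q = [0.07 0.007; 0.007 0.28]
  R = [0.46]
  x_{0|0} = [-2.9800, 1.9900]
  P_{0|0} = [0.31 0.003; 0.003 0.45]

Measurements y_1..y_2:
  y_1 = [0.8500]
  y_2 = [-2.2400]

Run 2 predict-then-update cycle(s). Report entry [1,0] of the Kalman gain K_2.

step 1: x^-=[-2.7213, 1.9900]  P^-=[0.3884 0.0685; 0.0685 0.7300]  H_jac=[-0.8072 0.5903]  S=[0.9021]  K=[-0.3027; 0.4164]  nu=[-2.5213]  x^+=[-1.9581, 0.9402]  P^+=[0.3057 0.1822; 0.1822 0.5736]
step 2: x^-=[-1.8359, 0.9402]  P^-=[0.4328 0.2638; 0.2638 0.8536]  H_jac=[-0.8901 0.4558]  S=[0.7662]  K=[-0.3458; 0.2014]  nu=[-4.3027]  x^+=[-0.3479, 0.0735]  P^+=[0.3412 0.3171; 0.3171 0.8225]

K[1,0] = 0.2014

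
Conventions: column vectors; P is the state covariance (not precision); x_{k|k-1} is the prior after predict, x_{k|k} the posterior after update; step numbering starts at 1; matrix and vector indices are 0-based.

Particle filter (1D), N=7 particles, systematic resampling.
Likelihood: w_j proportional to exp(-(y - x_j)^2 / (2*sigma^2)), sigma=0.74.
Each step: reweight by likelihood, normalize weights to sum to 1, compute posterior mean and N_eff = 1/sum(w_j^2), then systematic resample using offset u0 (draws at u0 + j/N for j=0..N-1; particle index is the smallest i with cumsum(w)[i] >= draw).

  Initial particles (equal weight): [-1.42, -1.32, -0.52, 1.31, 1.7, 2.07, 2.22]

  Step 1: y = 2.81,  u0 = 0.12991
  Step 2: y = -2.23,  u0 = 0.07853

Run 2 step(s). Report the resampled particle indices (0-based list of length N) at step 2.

resampled_idx = [0, 0, 0, 0, 0, 0, 3]

step 1: w=[0.0000, 0.0000, 0.0000, 0.0717, 0.1817, 0.3394, 0.4072]  mean=2.0093  Neff=3.1333  idx=[4, 5, 5, 5, 6, 6, 6]
step 2: w=[0.8050, 0.0499, 0.0499, 0.0499, 0.0151, 0.0151, 0.0151]  mean=1.7789  Neff=1.5238  idx=[0, 0, 0, 0, 0, 0, 3]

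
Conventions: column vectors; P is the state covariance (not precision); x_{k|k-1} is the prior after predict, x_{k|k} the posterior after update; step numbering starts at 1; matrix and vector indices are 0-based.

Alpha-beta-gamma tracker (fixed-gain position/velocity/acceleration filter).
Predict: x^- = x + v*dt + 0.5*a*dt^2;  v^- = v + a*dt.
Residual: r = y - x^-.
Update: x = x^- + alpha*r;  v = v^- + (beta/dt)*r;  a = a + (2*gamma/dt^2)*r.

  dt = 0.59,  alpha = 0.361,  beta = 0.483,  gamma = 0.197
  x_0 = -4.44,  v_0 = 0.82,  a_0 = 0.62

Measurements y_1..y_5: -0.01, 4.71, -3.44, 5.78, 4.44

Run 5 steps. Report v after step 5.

v_post = -4.8086

step 1: x_pred=-3.8483  r=3.8383  x^+=-2.4627  v^+=4.3280  a^+=4.9644
step 2: x_pred=0.9549  r=3.7551  x^+=2.3105  v^+=10.3311  a^+=9.2146
step 3: x_pred=10.0096  r=-13.4496  x^+=5.1543  v^+=4.7572  a^+=-6.0084
step 4: x_pred=6.9153  r=-1.1353  x^+=6.5055  v^+=0.2828  a^+=-7.2935
step 5: x_pred=5.4029  r=-0.9629  x^+=5.0553  v^+=-4.8086  a^+=-8.3834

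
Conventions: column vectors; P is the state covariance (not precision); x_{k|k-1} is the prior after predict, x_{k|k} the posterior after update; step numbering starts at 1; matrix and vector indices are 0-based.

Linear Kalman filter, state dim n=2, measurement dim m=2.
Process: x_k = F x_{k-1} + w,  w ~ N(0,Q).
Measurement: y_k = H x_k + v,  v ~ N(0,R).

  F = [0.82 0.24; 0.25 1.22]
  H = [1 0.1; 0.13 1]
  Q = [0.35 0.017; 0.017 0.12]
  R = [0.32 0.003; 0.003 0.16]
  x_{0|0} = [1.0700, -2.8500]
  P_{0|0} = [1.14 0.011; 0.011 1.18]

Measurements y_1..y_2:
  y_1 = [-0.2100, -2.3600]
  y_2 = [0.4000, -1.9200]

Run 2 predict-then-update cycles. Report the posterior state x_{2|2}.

x_post = [0.3014, -2.2401]

step 1: x^-=[0.1934, -3.2095]  P^-=[1.1888 0.6079; 0.6079 1.9543]  S=[1.6499 0.9687; 0.9687 2.2924]  K=[0.7476 0.0167; -0.0451 0.9060]  nu=[-0.0824, 0.8244]  x^+=[0.1455, -2.4589]  P^+=[0.2419 -0.0265; -0.0265 0.1483]
step 2: x^-=[-0.4708, -2.9635]  P^-=[0.5108 0.0819; 0.0819 0.3396]  S=[0.8505 0.1863; 0.1863 0.5295]  K=[0.5946 0.0708; -0.0094 0.6648]  nu=[1.1672, 1.1047]  x^+=[0.3014, -2.2401]  P^+=[0.1917 -0.0118; -0.0118 0.1079]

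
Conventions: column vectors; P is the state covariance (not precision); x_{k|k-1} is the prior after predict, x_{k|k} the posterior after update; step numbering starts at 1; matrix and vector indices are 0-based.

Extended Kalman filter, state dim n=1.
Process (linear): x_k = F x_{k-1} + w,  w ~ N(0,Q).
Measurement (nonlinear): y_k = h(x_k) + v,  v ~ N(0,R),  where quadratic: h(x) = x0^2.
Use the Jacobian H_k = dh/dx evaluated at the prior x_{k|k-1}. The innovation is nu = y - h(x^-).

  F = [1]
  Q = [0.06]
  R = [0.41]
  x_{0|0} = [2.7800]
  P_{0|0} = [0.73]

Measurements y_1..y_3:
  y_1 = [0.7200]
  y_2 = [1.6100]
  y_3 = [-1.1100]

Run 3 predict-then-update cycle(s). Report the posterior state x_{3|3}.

x_post = [0.7072]

step 1: x^-=[2.7800]  P^-=[0.7900]  H_jac=[5.5600]  S=[24.8317]  K=[0.1769]  nu=[-7.0084]  x^+=[1.5403]  P^+=[0.0130]
step 2: x^-=[1.5403]  P^-=[0.0730]  H_jac=[3.0806]  S=[1.1032]  K=[0.2040]  nu=[-0.7626]  x^+=[1.3848]  P^+=[0.0271]
step 3: x^-=[1.3848]  P^-=[0.0871]  H_jac=[2.7695]  S=[1.0784]  K=[0.2238]  nu=[-3.0276]  x^+=[0.7072]  P^+=[0.0331]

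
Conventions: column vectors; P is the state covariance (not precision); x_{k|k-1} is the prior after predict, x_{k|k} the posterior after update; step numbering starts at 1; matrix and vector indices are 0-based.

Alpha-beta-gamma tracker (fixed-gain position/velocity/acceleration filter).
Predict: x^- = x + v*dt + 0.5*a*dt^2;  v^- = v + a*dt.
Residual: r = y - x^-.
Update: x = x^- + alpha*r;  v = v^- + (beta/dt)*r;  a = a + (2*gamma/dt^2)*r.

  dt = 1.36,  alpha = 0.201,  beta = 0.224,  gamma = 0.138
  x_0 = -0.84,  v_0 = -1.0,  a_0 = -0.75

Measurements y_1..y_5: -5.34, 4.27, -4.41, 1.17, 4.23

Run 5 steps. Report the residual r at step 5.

resid = 4.0970

step 1: x_pred=-2.8936  r=-2.4464  x^+=-3.3853  v^+=-2.4229  a^+=-1.1151
step 2: x_pred=-7.7117  r=11.9817  x^+=-5.3034  v^+=-1.9660  a^+=0.6729
step 3: x_pred=-7.3548  r=2.9448  x^+=-6.7629  v^+=-0.5658  a^+=1.1123
step 4: x_pred=-6.5038  r=7.6738  x^+=-4.9613  v^+=2.2108  a^+=2.2574
step 5: x_pred=0.1330  r=4.0970  x^+=0.9565  v^+=5.9557  a^+=2.8687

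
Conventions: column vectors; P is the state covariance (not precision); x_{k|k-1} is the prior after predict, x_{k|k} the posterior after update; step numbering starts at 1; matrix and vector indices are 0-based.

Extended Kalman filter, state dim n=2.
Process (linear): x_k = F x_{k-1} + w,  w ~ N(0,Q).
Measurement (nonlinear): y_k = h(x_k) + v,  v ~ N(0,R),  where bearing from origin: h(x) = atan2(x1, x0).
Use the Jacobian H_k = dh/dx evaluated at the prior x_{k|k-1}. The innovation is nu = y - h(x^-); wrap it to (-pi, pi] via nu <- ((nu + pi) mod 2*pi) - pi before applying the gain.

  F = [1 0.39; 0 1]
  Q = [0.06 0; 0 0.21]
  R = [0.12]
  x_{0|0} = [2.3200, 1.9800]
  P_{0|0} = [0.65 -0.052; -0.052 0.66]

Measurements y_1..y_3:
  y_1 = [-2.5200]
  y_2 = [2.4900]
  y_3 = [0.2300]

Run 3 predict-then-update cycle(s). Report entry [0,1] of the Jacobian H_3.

step 1: x^-=[3.0922, 1.9800]  P^-=[0.7698 0.2054; 0.2054 0.8700]  H_jac=[-0.1469 0.2294]  S=[0.1685]  K=[-0.3913; 1.0050]  nu=[-3.0895]  x^+=[4.3012, -1.1250]  P^+=[0.7440 0.2717; 0.2717 0.6998]
step 2: x^-=[3.8624, -1.1250]  P^-=[1.1224 0.5446; 0.5446 0.9098]  H_jac=[0.0695 0.2387]  S=[0.1953]  K=[1.0649; 1.3055]  nu=[2.7734]  x^+=[6.8159, 2.4958]  P^+=[0.9009 0.2731; 0.2731 0.5769]
step 3: x^-=[7.7892, 2.4958]  P^-=[1.2616 0.4980; 0.4980 0.7869]  H_jac=[-0.0373 0.1164]  S=[0.1281]  K=[0.0853; 0.5702]  nu=[-0.0801]  x^+=[7.7824, 2.4501]  P^+=[1.2607 0.4918; 0.4918 0.7453]

H_jac[0,1] = 0.1164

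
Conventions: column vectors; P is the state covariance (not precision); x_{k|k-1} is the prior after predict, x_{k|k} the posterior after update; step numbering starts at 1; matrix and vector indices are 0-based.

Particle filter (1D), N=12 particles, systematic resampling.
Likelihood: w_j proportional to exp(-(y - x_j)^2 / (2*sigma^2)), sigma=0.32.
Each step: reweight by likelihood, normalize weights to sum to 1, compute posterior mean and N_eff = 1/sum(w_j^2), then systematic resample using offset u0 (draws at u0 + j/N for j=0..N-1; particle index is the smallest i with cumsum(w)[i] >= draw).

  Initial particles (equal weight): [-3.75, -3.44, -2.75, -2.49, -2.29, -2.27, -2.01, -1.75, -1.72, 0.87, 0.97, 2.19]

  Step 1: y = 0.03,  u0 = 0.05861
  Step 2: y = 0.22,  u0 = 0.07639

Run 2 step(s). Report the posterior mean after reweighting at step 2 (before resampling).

post_mean = 0.8902

step 1: w=[0.0000, 0.0000, 0.0000, 0.0000, 0.0000, 0.0000, 0.0000, 0.0000, 0.0000, 0.7046, 0.2954, 0.0000]  mean=0.8995  Neff=1.7133  idx=[9, 9, 9, 9, 9, 9, 9, 9, 10, 10, 10, 10]
step 2: w=[0.0998, 0.0998, 0.0998, 0.0998, 0.0998, 0.0998, 0.0998, 0.0998, 0.0504, 0.0504, 0.0504, 0.0504]  mean=0.8902  Neff=11.1300  idx=[0, 1, 2, 3, 4, 4, 5, 6, 7, 8, 10, 11]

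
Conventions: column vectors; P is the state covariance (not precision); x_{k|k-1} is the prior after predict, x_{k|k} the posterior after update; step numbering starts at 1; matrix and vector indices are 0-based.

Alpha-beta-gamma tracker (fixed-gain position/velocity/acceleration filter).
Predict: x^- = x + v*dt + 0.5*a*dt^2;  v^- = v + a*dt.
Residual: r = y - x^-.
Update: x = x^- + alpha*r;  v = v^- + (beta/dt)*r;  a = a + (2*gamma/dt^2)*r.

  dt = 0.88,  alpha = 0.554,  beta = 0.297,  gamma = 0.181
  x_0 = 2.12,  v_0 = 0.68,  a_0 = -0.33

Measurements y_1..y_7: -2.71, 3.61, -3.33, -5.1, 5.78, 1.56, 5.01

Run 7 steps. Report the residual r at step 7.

resid = -3.0617

step 1: x_pred=2.5906  r=-5.3006  x^+=-0.3459  v^+=-1.3994  a^+=-2.8078
step 2: x_pred=-2.6645  r=6.2745  x^+=0.8116  v^+=-1.7526  a^+=0.1253
step 3: x_pred=-0.6822  r=-2.6478  x^+=-2.1491  v^+=-2.5360  a^+=-1.1125
step 4: x_pred=-4.8115  r=-0.2885  x^+=-4.9713  v^+=-3.6123  a^+=-1.2473
step 5: x_pred=-8.6331  r=14.4131  x^+=-0.6483  v^+=0.1545  a^+=5.4902
step 6: x_pred=1.6135  r=-0.0535  x^+=1.5839  v^+=4.9678  a^+=5.4652
step 7: x_pred=8.0717  r=-3.0617  x^+=6.3755  v^+=8.7439  a^+=4.0340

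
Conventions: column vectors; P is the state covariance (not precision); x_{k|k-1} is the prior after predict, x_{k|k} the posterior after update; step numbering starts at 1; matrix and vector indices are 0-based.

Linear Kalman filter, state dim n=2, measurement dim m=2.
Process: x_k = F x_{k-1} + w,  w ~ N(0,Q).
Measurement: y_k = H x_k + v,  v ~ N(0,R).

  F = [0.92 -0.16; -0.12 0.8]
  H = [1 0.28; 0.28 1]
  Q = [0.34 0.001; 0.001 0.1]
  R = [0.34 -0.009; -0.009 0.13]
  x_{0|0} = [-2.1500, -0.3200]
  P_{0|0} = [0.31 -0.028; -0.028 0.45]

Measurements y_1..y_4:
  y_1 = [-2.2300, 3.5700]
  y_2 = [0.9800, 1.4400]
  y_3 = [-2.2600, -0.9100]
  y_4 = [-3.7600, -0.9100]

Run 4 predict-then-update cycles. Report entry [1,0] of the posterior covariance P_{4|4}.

step 1: x^-=[-1.9268, 0.0020]  P^-=[0.6221 -0.1120; -0.1120 0.3978]  S=[0.9306 0.1558; 0.1558 0.5139]  K=[0.6474 -0.0752; -0.1265 0.7515]  nu=[-0.3038, 4.1075]  x^+=[-2.4325, 3.1271]  P^+=[0.2443 -0.0840; -0.0840 0.1224]
step 2: x^-=[-2.7383, 2.7936]  P^-=[0.5747 -0.1051; -0.1051 0.1980]  S=[0.8713 0.0940; 0.0940 0.3142]  K=[0.6268 -0.0099; -0.1187 0.5720]  nu=[2.9361, -0.5869]  x^+=[-0.8921, 2.1094]  P^+=[0.2335 -0.0723; -0.0723 0.0957]
step 3: x^-=[-1.1582, 1.7946]  P^-=[0.5613 -0.0916; -0.0916 0.1785]  S=[0.8640 0.0993; 0.0993 0.3012]  K=[0.6184 0.0137; -0.1107 0.5439]  nu=[-1.6043, -2.3803]  x^+=[-2.1829, 0.6775]  P^+=[0.2292 -0.0680; -0.0680 0.0907]
step 4: x^-=[-2.1166, 0.8040]  P^-=[0.5563 -0.0872; -0.0872 0.1744]  S=[0.8611 0.1015; 0.1015 0.2992]  K=[0.6153 0.0203; -0.1080 0.5380]  nu=[-1.8685, -1.1213]  x^+=[-3.2890, 0.4025]  P^+=[0.2277 -0.0666; -0.0666 0.0896]

P_post[1,0] = -0.0666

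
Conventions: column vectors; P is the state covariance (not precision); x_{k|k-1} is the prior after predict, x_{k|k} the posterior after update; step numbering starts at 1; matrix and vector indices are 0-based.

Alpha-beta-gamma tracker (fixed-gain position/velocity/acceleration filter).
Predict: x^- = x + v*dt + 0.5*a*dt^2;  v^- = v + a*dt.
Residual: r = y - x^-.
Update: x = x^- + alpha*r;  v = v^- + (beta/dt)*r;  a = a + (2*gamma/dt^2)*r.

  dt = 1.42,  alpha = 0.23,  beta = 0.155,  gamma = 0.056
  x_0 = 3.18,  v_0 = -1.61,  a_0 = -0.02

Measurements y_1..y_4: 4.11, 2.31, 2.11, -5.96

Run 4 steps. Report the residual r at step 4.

resid = -6.4371

step 1: x_pred=0.8736  r=3.2364  x^+=1.6180  v^+=-1.2851  a^+=0.1598
step 2: x_pred=-0.0458  r=2.3558  x^+=0.4960  v^+=-0.8011  a^+=0.2906
step 3: x_pred=-0.3486  r=2.4586  x^+=0.2169  v^+=-0.1201  a^+=0.4272
step 4: x_pred=0.4771  r=-6.4371  x^+=-1.0035  v^+=-0.2161  a^+=0.0696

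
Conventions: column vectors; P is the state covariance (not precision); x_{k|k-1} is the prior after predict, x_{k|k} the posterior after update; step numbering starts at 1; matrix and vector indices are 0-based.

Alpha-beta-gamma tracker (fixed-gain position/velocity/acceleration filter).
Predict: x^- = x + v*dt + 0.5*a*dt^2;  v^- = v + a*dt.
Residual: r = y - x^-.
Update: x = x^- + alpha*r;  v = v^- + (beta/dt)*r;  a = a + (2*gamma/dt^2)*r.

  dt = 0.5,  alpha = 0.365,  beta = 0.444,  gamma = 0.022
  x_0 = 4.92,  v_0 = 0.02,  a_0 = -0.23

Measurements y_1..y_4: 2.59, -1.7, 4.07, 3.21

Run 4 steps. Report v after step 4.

step 1: x_pred=4.9013  r=-2.3113  x^+=4.0576  v^+=-2.1474  a^+=-0.6368
step 2: x_pred=2.9044  r=-4.6044  x^+=1.2238  v^+=-6.5544  a^+=-1.4471
step 3: x_pred=-2.2344  r=6.3044  x^+=0.0667  v^+=-1.6798  a^+=-0.3376
step 4: x_pred=-0.8153  r=4.0253  x^+=0.6539  v^+=1.7260  a^+=0.3709

v_post = 1.7260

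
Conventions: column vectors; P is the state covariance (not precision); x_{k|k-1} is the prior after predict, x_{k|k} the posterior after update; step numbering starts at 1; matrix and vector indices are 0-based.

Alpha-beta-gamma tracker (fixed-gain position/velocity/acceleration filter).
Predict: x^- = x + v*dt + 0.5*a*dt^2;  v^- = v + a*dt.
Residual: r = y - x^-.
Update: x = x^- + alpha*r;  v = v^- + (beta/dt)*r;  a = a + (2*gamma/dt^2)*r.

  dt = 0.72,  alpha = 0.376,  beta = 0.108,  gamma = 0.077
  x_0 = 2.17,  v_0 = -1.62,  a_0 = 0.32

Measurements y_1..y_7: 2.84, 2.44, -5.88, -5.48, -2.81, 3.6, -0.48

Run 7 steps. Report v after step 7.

step 1: x_pred=1.0865  r=1.7535  x^+=1.7458  v^+=-1.1266  a^+=0.8409
step 2: x_pred=1.1527  r=1.2873  x^+=1.6367  v^+=-0.3280  a^+=1.2233
step 3: x_pred=1.7176  r=-7.5976  x^+=-1.1391  v^+=-0.5869  a^+=-1.0337
step 4: x_pred=-1.8296  r=-3.6504  x^+=-3.2021  v^+=-1.8787  a^+=-2.1181
step 5: x_pred=-5.1038  r=2.2938  x^+=-4.2413  v^+=-3.0597  a^+=-1.4367
step 6: x_pred=-6.8167  r=10.4167  x^+=-2.9000  v^+=-2.5316  a^+=1.6578
step 7: x_pred=-4.2930  r=3.8130  x^+=-2.8593  v^+=-0.7660  a^+=2.7905

v_post = -0.7660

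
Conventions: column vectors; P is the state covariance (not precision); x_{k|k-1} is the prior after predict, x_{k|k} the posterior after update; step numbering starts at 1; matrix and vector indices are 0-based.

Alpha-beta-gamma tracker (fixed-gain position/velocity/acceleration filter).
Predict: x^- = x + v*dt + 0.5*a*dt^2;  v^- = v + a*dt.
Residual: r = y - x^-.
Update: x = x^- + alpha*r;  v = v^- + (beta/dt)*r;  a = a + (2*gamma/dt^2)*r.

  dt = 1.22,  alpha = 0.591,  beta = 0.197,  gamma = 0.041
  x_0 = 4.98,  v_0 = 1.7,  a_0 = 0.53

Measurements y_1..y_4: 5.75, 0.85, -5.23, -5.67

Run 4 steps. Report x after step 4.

step 1: x_pred=7.4484  r=-1.6984  x^+=6.4447  v^+=2.0723  a^+=0.4364
step 2: x_pred=9.2977  r=-8.4477  x^+=4.3051  v^+=1.2407  a^+=-0.0290
step 3: x_pred=5.7972  r=-11.0272  x^+=-0.7199  v^+=-0.5753  a^+=-0.6365
step 4: x_pred=-1.8954  r=-3.7746  x^+=-4.1262  v^+=-1.9613  a^+=-0.8444

x_post = -4.1262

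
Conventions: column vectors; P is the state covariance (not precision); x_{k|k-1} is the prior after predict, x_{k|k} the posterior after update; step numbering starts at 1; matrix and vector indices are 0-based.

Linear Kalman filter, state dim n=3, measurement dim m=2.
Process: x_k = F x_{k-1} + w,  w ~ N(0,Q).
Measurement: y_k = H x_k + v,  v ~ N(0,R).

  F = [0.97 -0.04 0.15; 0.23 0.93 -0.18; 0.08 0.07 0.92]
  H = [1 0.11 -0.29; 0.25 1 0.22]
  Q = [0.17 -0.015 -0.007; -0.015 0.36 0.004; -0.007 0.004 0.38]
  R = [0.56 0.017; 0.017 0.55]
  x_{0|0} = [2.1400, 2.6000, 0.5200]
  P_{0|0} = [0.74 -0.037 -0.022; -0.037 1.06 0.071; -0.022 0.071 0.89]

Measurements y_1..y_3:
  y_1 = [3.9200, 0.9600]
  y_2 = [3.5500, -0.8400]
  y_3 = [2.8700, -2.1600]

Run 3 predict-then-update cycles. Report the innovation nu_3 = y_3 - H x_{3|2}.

innov = [-0.0884, -3.4973]

step 1: x^-=[2.0498, 2.8166, 0.8316]  P^-=[0.8836 0.0671 0.1461; 0.0671 1.3070 -0.0086; 0.1461 -0.0086 1.1487]  S=[1.4866 0.4012; 0.4012 2.0137]  K=[0.5579 0.0478; -0.0355 0.6635; -0.1734 0.1739]  nu=[1.8015, -2.5520]  x^+=[2.9329, 1.0592, 0.0755]  P^+=[0.3948 -0.1152 0.2376; -0.1152 0.4375 -0.2015; 0.2376 -0.2015 1.0673]
step 2: x^-=[2.8138, 1.6461, 0.3782]  P^-=[0.6467 -0.1377 0.3824; -0.1377 0.7923 -0.2704; 0.3824 -0.2704 1.2958]  S=[1.0904 0.1700; 0.1700 1.2997]  K=[0.4742 0.0212; -0.0594 0.5451; -0.0351 0.0894]  nu=[0.6648, -3.2727]  x^+=[3.0598, -0.1775, 0.0622]  P^+=[0.3975 -0.1657 0.3910; -0.1657 0.4133 -0.3319; 0.3910 -0.3319 1.2851]
step 3: x^-=[2.9844, 0.5275, 0.2896]  P^-=[0.7042 -0.2278 0.5517; -0.2278 0.7880 -0.3923; 0.5517 -0.3923 1.4852]  S=[1.0536 0.1365; 0.1365 1.2280]  K=[0.4925 0.0019; -0.0954 0.5356; 0.0672 0.0515]  nu=[-0.0884, -3.4973]  x^+=[2.9341, -1.3372, 0.1036]  P^+=[0.4484 -0.2156 0.5132; -0.2156 0.4400 -0.4236; 0.5132 -0.4236 1.4763]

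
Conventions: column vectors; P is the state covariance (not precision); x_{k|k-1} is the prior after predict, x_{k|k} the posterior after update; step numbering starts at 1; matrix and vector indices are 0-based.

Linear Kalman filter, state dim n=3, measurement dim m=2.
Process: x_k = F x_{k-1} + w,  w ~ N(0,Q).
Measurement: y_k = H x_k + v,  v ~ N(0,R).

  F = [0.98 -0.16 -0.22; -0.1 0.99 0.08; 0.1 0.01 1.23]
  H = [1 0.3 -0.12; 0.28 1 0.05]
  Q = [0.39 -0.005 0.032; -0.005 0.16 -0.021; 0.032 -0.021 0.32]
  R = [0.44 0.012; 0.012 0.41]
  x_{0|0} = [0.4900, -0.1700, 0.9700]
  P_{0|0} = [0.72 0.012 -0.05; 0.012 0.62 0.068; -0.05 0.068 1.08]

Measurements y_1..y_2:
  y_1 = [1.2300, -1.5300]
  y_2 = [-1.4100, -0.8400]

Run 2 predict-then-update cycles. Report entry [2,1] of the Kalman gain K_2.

K[2,1] = 0.2694

step 1: x^-=[0.2940, -0.1397, 1.2404]  P^-=[1.1722 -0.2016 -0.2635; -0.2016 0.7910 0.1740; -0.2635 0.1740 1.9506]  S=[1.6412 0.3246; 0.3246 1.1949]  K=[0.7164 -0.0997; -0.1205 0.6548; -0.3214 0.2528]  nu=[1.1268, -1.5346]  x^+=[1.2542, -1.2803, 0.4903]  P^+=[0.3645 -0.1381 0.0753; -0.1381 0.3061 -0.0092; 0.0753 -0.0092 1.7575]
step 2: x^-=[1.3261, -1.3537, 0.7157]  P^-=[0.8431 -0.2467 -0.3166; -0.2467 0.4996 0.1180; -0.3166 0.1180 3.0006]  S=[1.2908 0.0950; 0.0950 0.8480]  K=[0.6328 -0.1020; -0.1249 0.5287; -0.5166 0.2694]  nu=[-2.2441, 0.1066]  x^+=[-0.1049, -1.0172, 1.9038]  P^+=[0.3297 -0.1319 0.1075; -0.1319 0.2550 -0.0569; 0.1075 -0.0569 2.6210]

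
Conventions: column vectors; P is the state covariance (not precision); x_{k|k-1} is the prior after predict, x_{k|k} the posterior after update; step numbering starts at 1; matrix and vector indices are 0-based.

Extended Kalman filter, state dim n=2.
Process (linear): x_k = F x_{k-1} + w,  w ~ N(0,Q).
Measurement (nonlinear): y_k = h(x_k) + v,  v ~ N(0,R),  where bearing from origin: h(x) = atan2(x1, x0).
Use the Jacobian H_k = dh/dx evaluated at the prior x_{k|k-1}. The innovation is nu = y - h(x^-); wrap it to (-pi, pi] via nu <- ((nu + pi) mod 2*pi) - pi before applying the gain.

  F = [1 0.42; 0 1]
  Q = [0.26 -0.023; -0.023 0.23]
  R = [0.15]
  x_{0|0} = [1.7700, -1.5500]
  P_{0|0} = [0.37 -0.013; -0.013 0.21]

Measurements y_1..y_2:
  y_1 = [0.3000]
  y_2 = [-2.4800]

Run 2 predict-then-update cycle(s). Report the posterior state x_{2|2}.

x_post = [0.8050, -2.7267]

step 1: x^-=[1.1190, -1.5500]  P^-=[0.6561 0.0522; 0.0522 0.4400]  H_jac=[0.4241 0.3062]  S=[0.3228]  K=[0.9115; 0.4859]  nu=[1.2455]  x^+=[2.2543, -0.9448]  P^+=[0.3879 -0.0908; -0.0908 0.3638]
step 2: x^-=[1.8574, -0.9448]  P^-=[0.6358 0.0390; 0.0390 0.5938]  H_jac=[0.2176 0.4277]  S=[0.2960]  K=[0.5237; 0.8867]  nu=[-2.0094]  x^+=[0.8050, -2.7267]  P^+=[0.5546 -0.0984; -0.0984 0.3611]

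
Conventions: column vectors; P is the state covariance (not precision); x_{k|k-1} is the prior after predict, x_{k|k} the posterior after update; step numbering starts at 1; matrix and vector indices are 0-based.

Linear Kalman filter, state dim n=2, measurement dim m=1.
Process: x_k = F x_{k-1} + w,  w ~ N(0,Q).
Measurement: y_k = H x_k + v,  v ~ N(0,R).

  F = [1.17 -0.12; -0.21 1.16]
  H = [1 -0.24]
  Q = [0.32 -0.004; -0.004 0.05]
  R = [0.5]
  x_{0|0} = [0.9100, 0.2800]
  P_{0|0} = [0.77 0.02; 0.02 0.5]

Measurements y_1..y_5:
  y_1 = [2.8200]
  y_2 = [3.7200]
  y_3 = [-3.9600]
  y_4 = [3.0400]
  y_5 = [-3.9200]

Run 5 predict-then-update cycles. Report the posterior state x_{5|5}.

x_post = [-1.5281, 0.9985]

step 1: x^-=[1.0311, 0.1337]  P^-=[1.3756 -0.2351; -0.2351 0.7470]  S=[2.0315]  K=[0.7049; -0.2040]  nu=[1.8210]  x^+=[2.3148, -0.2378]  P^+=[0.3661 0.0570; 0.0570 0.6625]
step 2: x^-=[2.7368, -0.7619]  P^-=[0.8147 -0.1074; -0.1074 0.9298]  S=[1.4198]  K=[0.5920; -0.2328]  nu=[0.8003]  x^+=[3.2106, -0.9482]  P^+=[0.3172 0.0883; 0.0883 0.8529]
step 3: x^-=[3.8702, -1.7742]  P^-=[0.7417 -0.0786; -0.0786 1.1686]  S=[1.3467]  K=[0.5647; -0.2666]  nu=[-8.2560]  x^+=[-0.7923, 0.4270]  P^+=[0.3122 0.1242; 0.1242 1.0728]
step 4: x^-=[-0.9782, 0.6617]  P^-=[0.7279 -0.0584; -0.0584 1.4469]  S=[1.3393]  K=[0.5540; -0.3029]  nu=[4.1770]  x^+=[1.3357, -0.6034]  P^+=[0.3169 0.1663; 0.1663 1.3240]
step 5: x^-=[1.6352, -0.9805]  P^-=[0.7262 -0.0362; -0.0362 1.7646]  S=[1.3452]  K=[0.5463; -0.3418]  nu=[-5.7905]  x^+=[-1.5281, 0.9985]  P^+=[0.3247 0.2149; 0.2149 1.6074]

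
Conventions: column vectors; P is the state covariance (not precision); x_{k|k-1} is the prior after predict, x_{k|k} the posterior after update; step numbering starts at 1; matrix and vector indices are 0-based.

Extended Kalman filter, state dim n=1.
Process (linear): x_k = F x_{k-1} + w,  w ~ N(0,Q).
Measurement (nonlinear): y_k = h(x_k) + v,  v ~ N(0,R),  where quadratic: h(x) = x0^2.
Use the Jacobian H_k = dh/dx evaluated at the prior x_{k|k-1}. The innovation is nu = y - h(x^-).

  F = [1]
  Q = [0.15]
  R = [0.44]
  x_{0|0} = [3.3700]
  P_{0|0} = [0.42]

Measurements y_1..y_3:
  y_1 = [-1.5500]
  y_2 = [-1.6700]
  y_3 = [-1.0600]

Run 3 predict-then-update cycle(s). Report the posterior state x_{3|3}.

step 1: x^-=[3.3700]  P^-=[0.5700]  H_jac=[6.7400]  S=[26.3337]  K=[0.1459]  nu=[-12.9069]  x^+=[1.4870]  P^+=[0.0095]
step 2: x^-=[1.4870]  P^-=[0.1595]  H_jac=[2.9741]  S=[1.8510]  K=[0.2563]  nu=[-3.8812]  x^+=[0.4922]  P^+=[0.0379]
step 3: x^-=[0.4922]  P^-=[0.1879]  H_jac=[0.9844]  S=[0.6221]  K=[0.2974]  nu=[-1.3023]  x^+=[0.1050]  P^+=[0.1329]

x_post = [0.1050]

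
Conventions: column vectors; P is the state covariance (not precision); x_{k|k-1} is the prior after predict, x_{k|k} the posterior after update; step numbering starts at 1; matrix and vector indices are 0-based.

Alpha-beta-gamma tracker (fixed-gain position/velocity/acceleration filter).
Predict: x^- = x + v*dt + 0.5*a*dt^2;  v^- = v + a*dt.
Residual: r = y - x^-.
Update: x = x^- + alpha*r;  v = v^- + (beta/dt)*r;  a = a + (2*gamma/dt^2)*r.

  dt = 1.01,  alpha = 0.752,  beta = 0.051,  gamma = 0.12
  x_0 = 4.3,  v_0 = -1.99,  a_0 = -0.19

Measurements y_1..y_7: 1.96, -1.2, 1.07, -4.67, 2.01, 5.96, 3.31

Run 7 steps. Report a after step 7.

step 1: x_pred=2.1932  r=-0.2332  x^+=2.0178  v^+=-2.1937  a^+=-0.2449
step 2: x_pred=-0.3227  r=-0.8773  x^+=-0.9824  v^+=-2.4853  a^+=-0.4513
step 3: x_pred=-3.7227  r=4.7927  x^+=-0.1186  v^+=-2.6991  a^+=0.6763
step 4: x_pred=-2.4997  r=-2.1703  x^+=-4.1318  v^+=-2.1256  a^+=0.1657
step 5: x_pred=-6.1941  r=8.2041  x^+=-0.0246  v^+=-1.5439  a^+=2.0959
step 6: x_pred=-0.5150  r=6.4750  x^+=4.3542  v^+=0.8999  a^+=3.6193
step 7: x_pred=7.1091  r=-3.7991  x^+=4.2522  v^+=4.3635  a^+=2.7255

a_post = 2.7255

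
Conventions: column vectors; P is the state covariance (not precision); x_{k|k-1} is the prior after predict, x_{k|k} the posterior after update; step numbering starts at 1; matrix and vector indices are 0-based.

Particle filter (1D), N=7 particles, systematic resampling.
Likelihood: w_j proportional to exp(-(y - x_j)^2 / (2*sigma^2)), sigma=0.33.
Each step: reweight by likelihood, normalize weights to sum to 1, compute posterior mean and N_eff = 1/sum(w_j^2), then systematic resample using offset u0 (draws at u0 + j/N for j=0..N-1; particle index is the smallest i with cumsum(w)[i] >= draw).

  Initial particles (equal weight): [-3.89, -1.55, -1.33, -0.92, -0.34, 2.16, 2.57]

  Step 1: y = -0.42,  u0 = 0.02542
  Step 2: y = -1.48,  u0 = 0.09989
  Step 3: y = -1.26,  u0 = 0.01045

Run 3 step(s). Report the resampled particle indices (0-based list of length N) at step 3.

resampled_idx = [0, 1, 2, 3, 4, 5, 6]

step 1: w=[0.0000, 0.0022, 0.0170, 0.2416, 0.7393, 0.0000, 0.0000]  mean=-0.4996  Neff=1.6525  idx=[3, 3, 4, 4, 4, 4, 4]
step 2: w=[0.4868, 0.4868, 0.0053, 0.0053, 0.0053, 0.0053, 0.0053]  mean=-0.9047  Neff=2.1090  idx=[0, 0, 0, 1, 1, 1, 1]
step 3: w=[0.1429, 0.1429, 0.1429, 0.1429, 0.1429, 0.1429, 0.1429]  mean=-0.9200  Neff=7.0000  idx=[0, 1, 2, 3, 4, 5, 6]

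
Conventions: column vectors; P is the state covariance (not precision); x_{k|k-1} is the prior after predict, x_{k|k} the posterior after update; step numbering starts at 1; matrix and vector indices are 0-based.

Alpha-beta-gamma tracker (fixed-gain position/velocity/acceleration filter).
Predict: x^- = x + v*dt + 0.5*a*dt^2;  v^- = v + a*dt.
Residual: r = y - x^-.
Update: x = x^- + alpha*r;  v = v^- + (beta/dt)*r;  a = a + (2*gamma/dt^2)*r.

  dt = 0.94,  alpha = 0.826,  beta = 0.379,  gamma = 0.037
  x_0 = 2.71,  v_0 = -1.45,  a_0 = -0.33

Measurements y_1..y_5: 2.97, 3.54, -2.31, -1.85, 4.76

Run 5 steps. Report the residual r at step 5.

step 1: x_pred=1.2012  r=1.7688  x^+=2.6622  v^+=-1.0470  a^+=-0.1819
step 2: x_pred=1.5977  r=1.9423  x^+=3.2020  v^+=-0.4349  a^+=-0.0192
step 3: x_pred=2.7848  r=-5.0948  x^+=-1.4235  v^+=-2.5071  a^+=-0.4459
step 4: x_pred=-3.9772  r=2.1272  x^+=-2.2201  v^+=-2.0686  a^+=-0.2677
step 5: x_pred=-4.2829  r=9.0429  x^+=3.1865  v^+=1.3258  a^+=0.4896

resid = 9.0429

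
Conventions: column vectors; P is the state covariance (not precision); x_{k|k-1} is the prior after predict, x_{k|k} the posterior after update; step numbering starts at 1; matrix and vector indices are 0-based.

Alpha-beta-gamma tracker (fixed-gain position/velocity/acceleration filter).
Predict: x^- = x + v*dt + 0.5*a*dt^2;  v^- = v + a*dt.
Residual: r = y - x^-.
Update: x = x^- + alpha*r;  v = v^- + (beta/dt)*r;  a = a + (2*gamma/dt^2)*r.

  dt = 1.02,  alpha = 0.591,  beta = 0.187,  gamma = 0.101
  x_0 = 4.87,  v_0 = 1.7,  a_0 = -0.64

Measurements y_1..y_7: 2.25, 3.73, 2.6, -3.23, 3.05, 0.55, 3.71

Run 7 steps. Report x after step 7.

x_post = 0.7137

step 1: x_pred=6.2711  r=-4.0211  x^+=3.8946  v^+=0.3100  a^+=-1.4207
step 2: x_pred=3.4718  r=0.2582  x^+=3.6244  v^+=-1.0918  a^+=-1.3706
step 3: x_pred=1.7978  r=0.8022  x^+=2.2719  v^+=-2.3427  a^+=-1.2148
step 4: x_pred=-0.7496  r=-2.4804  x^+=-2.2155  v^+=-4.0366  a^+=-1.6964
step 5: x_pred=-7.2153  r=10.2653  x^+=-1.1485  v^+=-3.8849  a^+=0.2967
step 6: x_pred=-4.9568  r=5.5068  x^+=-1.7023  v^+=-2.5728  a^+=1.3658
step 7: x_pred=-3.6160  r=7.3260  x^+=0.7137  v^+=0.1635  a^+=2.7882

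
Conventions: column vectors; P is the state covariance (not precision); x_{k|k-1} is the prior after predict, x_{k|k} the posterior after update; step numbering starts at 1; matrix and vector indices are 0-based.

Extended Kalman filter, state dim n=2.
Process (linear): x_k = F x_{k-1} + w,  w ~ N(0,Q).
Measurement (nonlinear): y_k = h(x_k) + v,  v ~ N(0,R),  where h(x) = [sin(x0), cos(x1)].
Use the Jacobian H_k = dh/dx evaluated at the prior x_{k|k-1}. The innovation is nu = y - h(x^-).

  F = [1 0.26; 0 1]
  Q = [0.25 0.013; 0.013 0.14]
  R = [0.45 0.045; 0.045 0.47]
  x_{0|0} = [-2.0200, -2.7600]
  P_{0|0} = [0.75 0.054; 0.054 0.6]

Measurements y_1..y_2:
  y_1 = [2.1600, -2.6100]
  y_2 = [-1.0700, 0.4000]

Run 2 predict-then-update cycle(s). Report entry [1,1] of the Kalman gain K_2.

K[1,1] = -0.5986

step 1: x^-=[-2.7376, -2.7600]  P^-=[1.0686 0.2230; 0.2230 0.7400]  H_jac=[-0.9195 0.0000; 0.0000 0.3724]  S=[1.3535 -0.0314; -0.0314 0.5726]  K=[-0.7235 0.1054; -0.1405 0.4736]  nu=[2.5531, -1.6819]  x^+=[-4.7621, -3.9152]  P^+=[0.3489 0.0456; 0.0456 0.5807]
step 2: x^-=[-5.7801, -3.9152]  P^-=[0.6619 0.2096; 0.2096 0.7207]  H_jac=[0.8761 0.0000; 0.0000 -0.6988]  S=[0.9580 -0.0833; -0.0833 0.8219]  K=[0.5950 -0.1179; 0.1396 -0.5986]  nu=[-1.5521, 1.1154]  x^+=[-6.8351, -4.7996]  P^+=[0.2996 0.0410; 0.0410 0.3936]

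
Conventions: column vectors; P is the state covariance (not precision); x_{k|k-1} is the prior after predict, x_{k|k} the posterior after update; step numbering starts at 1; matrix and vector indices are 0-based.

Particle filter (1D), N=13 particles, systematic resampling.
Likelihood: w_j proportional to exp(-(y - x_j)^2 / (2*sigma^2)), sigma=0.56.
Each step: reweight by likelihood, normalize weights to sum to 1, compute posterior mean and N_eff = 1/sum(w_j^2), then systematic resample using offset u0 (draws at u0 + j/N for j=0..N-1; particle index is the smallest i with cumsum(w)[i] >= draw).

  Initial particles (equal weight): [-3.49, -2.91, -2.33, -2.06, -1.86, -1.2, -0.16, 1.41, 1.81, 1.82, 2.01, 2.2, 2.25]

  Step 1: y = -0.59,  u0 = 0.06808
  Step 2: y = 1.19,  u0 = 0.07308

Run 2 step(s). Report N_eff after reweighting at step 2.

N_eff = 7.0203

step 1: w=[0.0000, 0.0001, 0.0057, 0.0225, 0.0540, 0.3903, 0.5260, 0.0012, 0.0001, 0.0001, 0.0000, 0.0000, 0.0000]  mean=-0.7109  Neff=2.3121  idx=[4, 5, 5, 5, 5, 5, 6, 6, 6, 6, 6, 6, 6]
step 2: w=[0.0000, 0.0003, 0.0003, 0.0003, 0.0003, 0.0003, 0.1427, 0.1427, 0.1427, 0.1427, 0.1427, 0.1427, 0.1427]  mean=-0.1615  Neff=7.0203  idx=[6, 7, 7, 8, 8, 9, 9, 10, 10, 11, 11, 12, 12]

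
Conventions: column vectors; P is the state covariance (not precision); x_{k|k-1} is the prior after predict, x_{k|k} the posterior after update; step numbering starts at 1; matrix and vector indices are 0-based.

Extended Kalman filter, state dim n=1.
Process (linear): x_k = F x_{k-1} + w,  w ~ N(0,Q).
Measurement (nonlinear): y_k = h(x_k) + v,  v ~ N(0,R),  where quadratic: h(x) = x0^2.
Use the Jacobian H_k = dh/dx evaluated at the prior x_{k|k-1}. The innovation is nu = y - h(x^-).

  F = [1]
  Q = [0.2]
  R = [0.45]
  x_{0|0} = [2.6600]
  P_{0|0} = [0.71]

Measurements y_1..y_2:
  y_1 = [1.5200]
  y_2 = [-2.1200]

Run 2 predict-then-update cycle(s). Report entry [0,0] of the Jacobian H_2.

step 1: x^-=[2.6600]  P^-=[0.9100]  H_jac=[5.3200]  S=[26.2052]  K=[0.1847]  nu=[-5.5556]  x^+=[1.6336]  P^+=[0.0156]
step 2: x^-=[1.6336]  P^-=[0.2156]  H_jac=[3.2673]  S=[2.7519]  K=[0.2560]  nu=[-4.7888]  x^+=[0.4076]  P^+=[0.0353]

H_jac[0,0] = 3.2673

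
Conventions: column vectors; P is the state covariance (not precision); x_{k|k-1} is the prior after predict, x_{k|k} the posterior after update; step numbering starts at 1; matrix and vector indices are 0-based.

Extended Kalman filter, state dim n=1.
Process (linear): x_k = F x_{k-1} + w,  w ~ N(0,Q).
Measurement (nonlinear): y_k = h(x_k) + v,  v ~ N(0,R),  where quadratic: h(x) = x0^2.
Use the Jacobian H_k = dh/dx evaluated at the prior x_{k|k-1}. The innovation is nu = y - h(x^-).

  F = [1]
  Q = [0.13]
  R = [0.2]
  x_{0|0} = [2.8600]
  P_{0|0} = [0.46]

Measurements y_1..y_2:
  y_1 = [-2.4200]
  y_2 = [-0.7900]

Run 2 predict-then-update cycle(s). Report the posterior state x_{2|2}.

step 1: x^-=[2.8600]  P^-=[0.5900]  H_jac=[5.7200]  S=[19.5039]  K=[0.1730]  nu=[-10.5996]  x^+=[1.0259]  P^+=[0.0061]
step 2: x^-=[1.0259]  P^-=[0.1361]  H_jac=[2.0519]  S=[0.7728]  K=[0.3612]  nu=[-1.8425]  x^+=[0.3603]  P^+=[0.0352]

x_post = [0.3603]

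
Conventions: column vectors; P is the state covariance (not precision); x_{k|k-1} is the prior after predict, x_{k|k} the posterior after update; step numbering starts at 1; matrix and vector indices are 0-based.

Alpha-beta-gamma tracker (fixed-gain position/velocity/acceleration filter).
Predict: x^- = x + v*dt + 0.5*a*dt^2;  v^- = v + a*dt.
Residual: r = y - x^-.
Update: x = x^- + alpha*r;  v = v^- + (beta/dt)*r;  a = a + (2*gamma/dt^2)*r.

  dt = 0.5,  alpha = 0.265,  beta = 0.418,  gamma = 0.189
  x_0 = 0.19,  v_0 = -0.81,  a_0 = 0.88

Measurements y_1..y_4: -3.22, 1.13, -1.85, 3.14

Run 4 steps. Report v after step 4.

v_post = 5.6144

step 1: x_pred=-0.1050  r=-3.1150  x^+=-0.9305  v^+=-2.9741  a^+=-3.8299
step 2: x_pred=-2.8963  r=4.0263  x^+=-1.8293  v^+=-1.5231  a^+=2.2579
step 3: x_pred=-2.3086  r=0.4586  x^+=-2.1871  v^+=-0.0108  a^+=2.9513
step 4: x_pred=-1.8236  r=4.9636  x^+=-0.5082  v^+=5.6144  a^+=10.4562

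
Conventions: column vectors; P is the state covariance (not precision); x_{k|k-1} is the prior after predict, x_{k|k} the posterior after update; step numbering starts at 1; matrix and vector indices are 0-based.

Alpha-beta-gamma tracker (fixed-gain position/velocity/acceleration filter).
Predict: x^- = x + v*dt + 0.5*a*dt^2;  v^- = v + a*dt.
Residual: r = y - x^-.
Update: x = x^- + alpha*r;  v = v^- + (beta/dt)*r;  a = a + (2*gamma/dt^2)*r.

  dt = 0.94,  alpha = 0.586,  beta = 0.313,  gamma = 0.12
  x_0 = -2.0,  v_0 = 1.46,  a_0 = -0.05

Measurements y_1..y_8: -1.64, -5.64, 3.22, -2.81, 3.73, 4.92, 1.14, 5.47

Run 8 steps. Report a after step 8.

step 1: x_pred=-0.6497  r=-0.9903  x^+=-1.2300  v^+=1.0832  a^+=-0.3190
step 2: x_pred=-0.3527  r=-5.2873  x^+=-3.4511  v^+=-0.9772  a^+=-1.7551
step 3: x_pred=-5.1450  r=8.3650  x^+=-0.2431  v^+=0.1584  a^+=0.5170
step 4: x_pred=0.1342  r=-2.9442  x^+=-1.5911  v^+=-0.3360  a^+=-0.2827
step 5: x_pred=-2.0319  r=5.7619  x^+=1.3446  v^+=1.3168  a^+=1.2823
step 6: x_pred=3.1489  r=1.7711  x^+=4.1868  v^+=3.1119  a^+=1.7633
step 7: x_pred=7.8910  r=-6.7510  x^+=3.9349  v^+=2.5215  a^+=-0.0703
step 8: x_pred=6.2740  r=-0.8040  x^+=5.8029  v^+=2.1877  a^+=-0.2887

a_post = -0.2887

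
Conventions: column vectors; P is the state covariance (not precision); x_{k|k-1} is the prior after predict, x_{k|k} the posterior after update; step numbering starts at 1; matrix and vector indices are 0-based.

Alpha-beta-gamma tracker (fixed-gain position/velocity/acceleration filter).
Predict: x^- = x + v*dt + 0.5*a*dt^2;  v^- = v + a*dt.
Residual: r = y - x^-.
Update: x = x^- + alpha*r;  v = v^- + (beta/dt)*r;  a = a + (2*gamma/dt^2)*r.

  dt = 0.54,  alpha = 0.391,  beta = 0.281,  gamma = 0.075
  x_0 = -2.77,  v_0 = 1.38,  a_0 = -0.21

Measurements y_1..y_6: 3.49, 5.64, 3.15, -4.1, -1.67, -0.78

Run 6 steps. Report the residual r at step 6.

resid = 2.0400

step 1: x_pred=-2.0554  r=5.5454  x^+=0.1128  v^+=4.1523  a^+=2.6426
step 2: x_pred=2.7404  r=2.8996  x^+=3.8741  v^+=7.0882  a^+=4.1342
step 3: x_pred=8.3045  r=-5.1545  x^+=6.2891  v^+=6.6384  a^+=1.4827
step 4: x_pred=10.0900  r=-14.1900  x^+=4.5417  v^+=0.0550  a^+=-5.8167
step 5: x_pred=3.7233  r=-5.3933  x^+=1.6145  v^+=-5.8926  a^+=-8.5910
step 6: x_pred=-2.8200  r=2.0400  x^+=-2.0224  v^+=-9.4701  a^+=-7.5416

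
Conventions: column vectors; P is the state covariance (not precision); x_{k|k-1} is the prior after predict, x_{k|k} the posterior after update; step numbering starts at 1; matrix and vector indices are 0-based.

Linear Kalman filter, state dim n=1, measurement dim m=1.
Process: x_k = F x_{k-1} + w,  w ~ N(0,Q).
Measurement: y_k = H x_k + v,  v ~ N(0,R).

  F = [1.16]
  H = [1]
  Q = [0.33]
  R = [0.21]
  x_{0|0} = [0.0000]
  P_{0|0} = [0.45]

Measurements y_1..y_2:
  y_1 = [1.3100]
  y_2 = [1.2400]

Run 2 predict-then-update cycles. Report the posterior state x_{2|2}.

step 1: x^-=[0.0000]  P^-=[0.9355]  S=[1.1455]  K=[0.8167]  nu=[1.3100]  x^+=[1.0698]  P^+=[0.1715]
step 2: x^-=[1.2410]  P^-=[0.5608]  S=[0.7708]  K=[0.7275]  nu=[-0.0010]  x^+=[1.2403]  P^+=[0.1528]

x_post = [1.2403]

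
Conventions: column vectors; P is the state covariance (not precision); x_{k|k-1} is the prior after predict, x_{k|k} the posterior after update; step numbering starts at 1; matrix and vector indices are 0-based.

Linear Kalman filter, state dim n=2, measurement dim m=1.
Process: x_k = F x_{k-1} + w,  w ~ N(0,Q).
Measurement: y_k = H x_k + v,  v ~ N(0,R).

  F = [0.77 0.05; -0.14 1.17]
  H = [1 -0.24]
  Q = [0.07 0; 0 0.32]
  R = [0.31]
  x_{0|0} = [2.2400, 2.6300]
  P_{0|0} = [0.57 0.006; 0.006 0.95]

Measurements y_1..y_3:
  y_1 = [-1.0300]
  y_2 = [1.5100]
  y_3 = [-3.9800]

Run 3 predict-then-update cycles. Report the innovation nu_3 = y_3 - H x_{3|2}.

step 1: x^-=[1.8563, 2.7635]  P^-=[0.4108 -0.0005; -0.0005 1.6297]  S=[0.8149]  K=[0.5042; -0.4806]  nu=[-2.2231]  x^+=[0.7353, 3.8319]  P^+=[0.2036 0.1970; 0.1970 1.4415]
step 2: x^-=[0.7578, 4.3803]  P^-=[0.2095 0.2384; 0.2384 2.2327]  S=[0.5336]  K=[0.2853; -0.5573]  nu=[1.8035]  x^+=[1.2724, 3.3752]  P^+=[0.1660 0.3233; 0.3233 2.0669]
step 3: x^-=[1.1485, 3.7709]  P^-=[0.1985 0.3920; 0.3920 3.0468]  S=[0.4958]  K=[0.2106; -0.6841]  nu=[-4.2235]  x^+=[0.2590, 6.6603]  P^+=[0.1765 0.4635; 0.4635 2.8147]

innov = [-4.2235]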